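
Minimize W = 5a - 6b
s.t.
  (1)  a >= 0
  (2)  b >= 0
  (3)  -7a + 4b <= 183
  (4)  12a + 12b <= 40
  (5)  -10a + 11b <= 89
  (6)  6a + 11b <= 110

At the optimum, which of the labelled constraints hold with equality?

(1) and (4)

Feasible corners and W = 5a - 6b:
  (0, 0) → W = 0
  (0, 10/3) → W = -20
  (10/3, 0) → W = 50/3

The minimum is at (0, 10/3). Substituting into each constraint, equality holds for (1) and (4); the remaining constraints have slack.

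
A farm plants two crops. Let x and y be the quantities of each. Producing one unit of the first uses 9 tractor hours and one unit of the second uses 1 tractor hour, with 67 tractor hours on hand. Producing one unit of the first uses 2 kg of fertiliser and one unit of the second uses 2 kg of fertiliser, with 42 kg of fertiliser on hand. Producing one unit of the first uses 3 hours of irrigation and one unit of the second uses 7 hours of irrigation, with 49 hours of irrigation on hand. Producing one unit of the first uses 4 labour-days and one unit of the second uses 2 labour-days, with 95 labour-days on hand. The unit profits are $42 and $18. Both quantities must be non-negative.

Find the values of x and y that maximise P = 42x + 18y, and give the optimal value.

Feasible corners and P = 42x + 18y:
  (0, 0) → P = 0
  (0, 7) → P = 126
  (67/9, 0) → P = 938/3
  (7, 4) → P = 366

The binding constraints are 9x + y = 67 and 3x + 7y = 49.
Solving simultaneously gives x = 7, y = 4.

x = 7, y = 4, maximum P = 366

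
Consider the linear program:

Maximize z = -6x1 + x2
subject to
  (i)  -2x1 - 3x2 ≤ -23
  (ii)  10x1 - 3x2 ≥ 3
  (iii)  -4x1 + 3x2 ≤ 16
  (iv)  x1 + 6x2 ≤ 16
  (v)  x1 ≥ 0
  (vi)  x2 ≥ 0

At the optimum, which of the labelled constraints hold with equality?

Feasible corners and z = -6x1 + x2:
  (10, 1) → z = -59
  (23/2, 0) → z = -69
  (16, 0) → z = -96

The maximum is at (10, 1). Substituting into each constraint, equality holds for (i) and (iv); the remaining constraints have slack.

(i) and (iv)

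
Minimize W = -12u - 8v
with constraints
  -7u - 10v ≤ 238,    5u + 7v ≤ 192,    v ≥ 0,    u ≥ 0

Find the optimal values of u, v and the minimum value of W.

u = 192/5, v = 0, minimum W = -2304/5

Feasible corners and W = -12u - 8v:
  (192/5, 0) → W = -2304/5
  (0, 192/7) → W = -1536/7
  (0, 0) → W = 0

The binding constraints are 5u + 7v = 192 and v = 0.
Solving simultaneously gives u = 192/5, v = 0.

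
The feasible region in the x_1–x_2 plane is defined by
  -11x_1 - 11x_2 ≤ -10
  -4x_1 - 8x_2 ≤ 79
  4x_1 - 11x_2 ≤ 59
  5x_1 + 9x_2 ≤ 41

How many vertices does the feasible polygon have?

Pairwise boundary intersections that survive every other constraint:
  (23/5, -203/55)
  (-361/44, 401/44)
  (982/91, -131/91)

3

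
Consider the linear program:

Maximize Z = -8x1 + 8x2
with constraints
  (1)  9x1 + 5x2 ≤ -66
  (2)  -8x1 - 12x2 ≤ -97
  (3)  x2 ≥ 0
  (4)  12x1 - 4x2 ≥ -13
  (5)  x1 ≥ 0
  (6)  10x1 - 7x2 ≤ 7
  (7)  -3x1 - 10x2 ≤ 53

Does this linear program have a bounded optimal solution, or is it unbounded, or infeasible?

The boundaries -8x1 - 12x2 = -97 and 12x1 - 4x2 = -13 meet at (29/22, 317/44), but that point violates 9x1 + 5x2 ≤ -66. Every candidate vertex is excluded by some other constraint, so the feasible region is empty.

infeasible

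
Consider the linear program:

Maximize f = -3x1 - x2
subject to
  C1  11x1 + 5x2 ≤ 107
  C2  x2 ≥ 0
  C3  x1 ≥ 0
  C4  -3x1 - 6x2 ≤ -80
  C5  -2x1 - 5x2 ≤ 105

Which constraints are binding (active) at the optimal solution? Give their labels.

C3 and C4

Vertices and f = -3x1 - x2:
  (0, 107/5) → f = -107/5
  (242/51, 559/51) → f = -1285/51
  (0, 40/3) → f = -40/3

The maximum is at (0, 40/3). Substituting into each constraint, equality holds for C3 and C4; the remaining constraints have slack.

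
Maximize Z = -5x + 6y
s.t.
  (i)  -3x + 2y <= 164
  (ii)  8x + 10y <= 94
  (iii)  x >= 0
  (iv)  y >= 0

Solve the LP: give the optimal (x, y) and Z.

Feasible corners and Z = -5x + 6y:
  (0, 47/5) → Z = 282/5
  (47/4, 0) → Z = -235/4
  (0, 0) → Z = 0

x = 0, y = 47/5, maximum Z = 282/5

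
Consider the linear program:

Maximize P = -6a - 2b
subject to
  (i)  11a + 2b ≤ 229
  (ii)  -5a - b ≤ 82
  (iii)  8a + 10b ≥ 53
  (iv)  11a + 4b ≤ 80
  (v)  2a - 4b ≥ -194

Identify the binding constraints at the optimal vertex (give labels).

Extreme points and P = -6a - 2b:
  (-291/14, 307/14) → P = 566/7
  (-261/11, 403/11) → P = 760/11
  (98/13, -19/26) → P = -569/13
  (-114/13, 1147/26) → P = -463/13

The maximum is at (-291/14, 307/14). Substituting into each constraint, equality holds for (ii) and (iii); the remaining constraints have slack.

(ii) and (iii)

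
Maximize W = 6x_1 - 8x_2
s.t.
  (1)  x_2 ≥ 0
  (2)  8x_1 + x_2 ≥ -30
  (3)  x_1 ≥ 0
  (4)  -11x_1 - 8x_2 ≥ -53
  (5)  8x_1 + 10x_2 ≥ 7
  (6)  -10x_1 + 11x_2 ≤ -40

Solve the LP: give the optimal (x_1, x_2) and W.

x_1 = 53/11, x_2 = 0, maximum W = 318/11

Feasible corners and W = 6x_1 - 8x_2:
  (53/11, 0) → W = 318/11
  (4, 0) → W = 24
  (301/67, 30/67) → W = 1566/67

The binding constraints are x_2 = 0 and -11x_1 - 8x_2 = -53.
Solving simultaneously gives x_1 = 53/11, x_2 = 0.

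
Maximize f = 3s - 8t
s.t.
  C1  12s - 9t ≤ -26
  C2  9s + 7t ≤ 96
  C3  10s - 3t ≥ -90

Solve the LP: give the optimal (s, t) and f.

Vertices and f = 3s - 8t:
  (62/15, 42/5) → f = -274/5
  (-122/9, -410/27) → f = 2182/27
  (-342/97, 1770/97) → f = -15186/97

The optimum lies where 12s - 9t = -26 and 10s - 3t = -90.
Solving simultaneously gives s = -122/9, t = -410/27.

s = -122/9, t = -410/27, maximum f = 2182/27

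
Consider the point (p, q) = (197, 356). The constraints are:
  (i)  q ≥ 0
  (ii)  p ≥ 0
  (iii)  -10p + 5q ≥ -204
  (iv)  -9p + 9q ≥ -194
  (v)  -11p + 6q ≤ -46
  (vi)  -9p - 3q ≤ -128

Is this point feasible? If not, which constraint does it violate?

Constraint (v): -11p + 6q = -31, which is not ≤ -46. All other constraints are satisfied.

not feasible — violates (v)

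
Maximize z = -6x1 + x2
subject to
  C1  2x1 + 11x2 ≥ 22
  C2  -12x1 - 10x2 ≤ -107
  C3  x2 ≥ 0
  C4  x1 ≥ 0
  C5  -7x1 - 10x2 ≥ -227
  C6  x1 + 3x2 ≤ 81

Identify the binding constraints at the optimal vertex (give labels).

Extreme points and z = -6x1 + x2:
  (957/112, 25/56) → z = -1423/28
  (11, 0) → z = -66
  (0, 107/10) → z = 107/10
  (227/7, 0) → z = -1362/7
  (0, 227/10) → z = 227/10

The maximum is at (0, 227/10). Substituting into each constraint, equality holds for C4 and C5; the remaining constraints have slack.

C4 and C5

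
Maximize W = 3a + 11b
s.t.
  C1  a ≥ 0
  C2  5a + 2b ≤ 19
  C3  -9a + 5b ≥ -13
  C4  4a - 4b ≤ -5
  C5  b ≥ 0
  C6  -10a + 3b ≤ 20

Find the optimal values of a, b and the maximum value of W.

Corner points and W = 3a + 11b:
  (0, 5/4) → W = 55/4
  (0, 20/3) → W = 220/3
  (33/14, 101/28) → W = 187/4
  (17/35, 58/7) → W = 463/5

The optimum lies where 5a + 2b = 19 and -10a + 3b = 20.
Solving simultaneously gives a = 17/35, b = 58/7.

a = 17/35, b = 58/7, maximum W = 463/5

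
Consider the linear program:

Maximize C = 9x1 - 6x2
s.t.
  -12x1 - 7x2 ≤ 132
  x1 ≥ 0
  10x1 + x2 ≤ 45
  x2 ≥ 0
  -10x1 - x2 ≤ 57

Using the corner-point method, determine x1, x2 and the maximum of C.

x1 = 9/2, x2 = 0, maximum C = 81/2

Vertices and C = 9x1 - 6x2:
  (0, 45) → C = -270
  (0, 0) → C = 0
  (9/2, 0) → C = 81/2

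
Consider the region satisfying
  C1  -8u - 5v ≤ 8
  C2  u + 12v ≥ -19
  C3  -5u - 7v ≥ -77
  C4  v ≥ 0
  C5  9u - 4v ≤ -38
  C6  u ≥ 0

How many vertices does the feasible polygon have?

3

The feasible vertices (each the meet of two boundaries and inside every other half-plane) are:
  (42/83, 883/83)
  (0, 11)
  (0, 19/2)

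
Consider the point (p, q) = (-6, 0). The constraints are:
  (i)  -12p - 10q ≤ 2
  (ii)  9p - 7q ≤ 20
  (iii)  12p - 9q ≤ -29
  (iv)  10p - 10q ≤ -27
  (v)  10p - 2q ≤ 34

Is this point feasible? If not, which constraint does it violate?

Constraint (i): -12p - 10q = 72, which is not ≤ 2. All other constraints are satisfied.

not feasible — violates (i)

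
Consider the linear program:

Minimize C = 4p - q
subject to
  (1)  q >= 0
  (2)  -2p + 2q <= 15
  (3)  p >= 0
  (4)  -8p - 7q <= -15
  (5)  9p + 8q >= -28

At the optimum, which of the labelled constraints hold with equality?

Vertices and C = 4p - q:
  (15/8, 0) → C = 15/2
  (0, 15/2) → C = -15/2
  (0, 15/7) → C = -15/7
The feasible region is unbounded (it extends along (1, 1), (1, 0)), but C strictly increases along every unbounded feasible direction, so there is no improving ray and the minimum is attained at a vertex.

The minimum is at (0, 15/2). Substituting into each constraint, equality holds for (2) and (3); the remaining constraints have slack.

(2) and (3)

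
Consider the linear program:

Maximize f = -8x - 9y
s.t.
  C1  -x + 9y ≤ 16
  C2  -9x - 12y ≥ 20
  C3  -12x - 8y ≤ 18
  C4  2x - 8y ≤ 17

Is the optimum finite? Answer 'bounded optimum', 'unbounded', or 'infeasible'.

bounded optimum

Vertices and f = -8x - 9y:
  (-7/9, -13/12) → f = 575/36
  (11/24, -193/96) → f = 1385/96
  (-1/14, -15/7) → f = 139/7
The feasible region has finitely many vertices and no improving ray; the maximum is 139/7 at (-1/14, -15/7).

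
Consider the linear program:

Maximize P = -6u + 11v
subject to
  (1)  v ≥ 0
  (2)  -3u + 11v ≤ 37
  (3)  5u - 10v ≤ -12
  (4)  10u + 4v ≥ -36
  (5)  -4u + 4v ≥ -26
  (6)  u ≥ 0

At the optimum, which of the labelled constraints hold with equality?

Extreme points and P = -6u + 11v:
  (238/25, 149/25) → P = 211/25
  (0, 37/11) → P = 37
  (0, 6/5) → P = 66/5

The maximum is at (0, 37/11). Substituting into each constraint, equality holds for (2) and (6); the remaining constraints have slack.

(2) and (6)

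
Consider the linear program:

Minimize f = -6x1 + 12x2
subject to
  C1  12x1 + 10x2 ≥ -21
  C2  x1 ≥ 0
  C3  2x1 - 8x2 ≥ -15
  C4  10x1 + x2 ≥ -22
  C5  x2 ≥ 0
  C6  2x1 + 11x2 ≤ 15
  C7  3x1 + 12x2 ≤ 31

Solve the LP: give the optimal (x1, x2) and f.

Vertices and f = -6x1 + 12x2:
  (0, 0) → f = 0
  (0, 15/11) → f = 180/11
  (15/2, 0) → f = -45

x1 = 15/2, x2 = 0, minimum f = -45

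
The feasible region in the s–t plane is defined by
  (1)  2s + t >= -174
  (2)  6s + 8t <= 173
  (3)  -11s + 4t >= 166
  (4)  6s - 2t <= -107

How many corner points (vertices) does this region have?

3

The feasible vertices (each the meet of two boundaries and inside every other half-plane) are:
  (-313/2, 139)
  (-91/2, -83)
  (-17/2, 28)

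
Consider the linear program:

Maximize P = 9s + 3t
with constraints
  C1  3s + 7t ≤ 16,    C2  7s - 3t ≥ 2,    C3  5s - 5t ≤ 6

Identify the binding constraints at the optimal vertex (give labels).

C1 and C3

Feasible corners and P = 9s + 3t:
  (31/29, 53/29) → P = 438/29
  (61/25, 31/25) → P = 642/25
  (-2/5, -8/5) → P = -42/5

The maximum is at (61/25, 31/25). Substituting into each constraint, equality holds for C1 and C3; the remaining constraints have slack.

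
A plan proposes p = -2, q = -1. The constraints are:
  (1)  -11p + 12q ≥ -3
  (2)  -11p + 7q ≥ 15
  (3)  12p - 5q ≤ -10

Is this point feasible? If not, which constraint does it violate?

(1): 10 ≥ -3 ✓
(2): 15 ≥ 15 ✓
(3): -19 ≤ -10 ✓

feasible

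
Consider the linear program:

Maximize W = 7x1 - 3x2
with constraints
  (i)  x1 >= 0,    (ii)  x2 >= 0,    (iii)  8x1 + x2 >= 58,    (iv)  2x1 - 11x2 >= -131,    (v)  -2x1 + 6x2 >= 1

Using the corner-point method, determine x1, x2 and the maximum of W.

Extreme points and W = 7x1 - 3x2:
  (169/30, 194/15) → W = 19/30
  (347/50, 62/25) → W = 2057/50
  (155/2, 26) → W = 929/2

The binding constraints are 2x1 - 11x2 = -131 and -2x1 + 6x2 = 1.
Solving simultaneously gives x1 = 155/2, x2 = 26.

x1 = 155/2, x2 = 26, maximum W = 929/2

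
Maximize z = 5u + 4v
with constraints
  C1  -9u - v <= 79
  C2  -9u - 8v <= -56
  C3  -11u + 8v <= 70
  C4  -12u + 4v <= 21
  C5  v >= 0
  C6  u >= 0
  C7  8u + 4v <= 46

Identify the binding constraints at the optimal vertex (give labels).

Corner points and z = 5u + 4v:
  (14/33, 287/44) → z = 931/33
  (36/7, 17/14) → z = 214/7
  (5/4, 9) → z = 169/4

The maximum is at (5/4, 9). Substituting into each constraint, equality holds for C4 and C7; the remaining constraints have slack.

C4 and C7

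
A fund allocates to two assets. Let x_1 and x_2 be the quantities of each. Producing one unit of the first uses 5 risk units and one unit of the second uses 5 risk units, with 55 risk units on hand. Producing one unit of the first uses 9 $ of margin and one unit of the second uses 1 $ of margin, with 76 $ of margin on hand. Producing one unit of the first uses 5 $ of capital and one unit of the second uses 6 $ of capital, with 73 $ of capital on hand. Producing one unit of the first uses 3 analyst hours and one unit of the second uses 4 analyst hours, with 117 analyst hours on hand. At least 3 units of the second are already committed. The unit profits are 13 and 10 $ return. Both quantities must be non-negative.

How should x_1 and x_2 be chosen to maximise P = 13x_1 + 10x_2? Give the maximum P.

Feasible corners and P = 13x_1 + 10x_2:
  (0, 11) → P = 110
  (0, 3) → P = 30
  (8, 3) → P = 134

The optimum lies where 5x_1 + 5x_2 = 55 and x_2 = 3.
Solving simultaneously gives x_1 = 8, x_2 = 3.

x_1 = 8, x_2 = 3, maximum P = 134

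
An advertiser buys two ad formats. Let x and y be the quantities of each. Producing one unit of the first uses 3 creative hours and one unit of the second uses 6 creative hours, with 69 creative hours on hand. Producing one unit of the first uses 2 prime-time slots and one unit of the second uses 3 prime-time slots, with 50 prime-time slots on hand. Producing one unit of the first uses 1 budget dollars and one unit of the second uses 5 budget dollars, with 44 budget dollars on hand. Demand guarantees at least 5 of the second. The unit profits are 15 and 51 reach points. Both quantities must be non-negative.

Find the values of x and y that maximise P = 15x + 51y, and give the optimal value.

x = 9, y = 7, maximum P = 492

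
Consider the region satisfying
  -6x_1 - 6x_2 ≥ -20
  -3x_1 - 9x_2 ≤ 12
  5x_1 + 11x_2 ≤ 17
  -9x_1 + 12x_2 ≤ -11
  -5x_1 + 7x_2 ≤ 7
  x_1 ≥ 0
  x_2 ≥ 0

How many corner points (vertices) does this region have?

Pairwise boundary intersections that survive every other constraint:
  (59/18, 1/18)
  (10/3, 0)
  (325/159, 98/159)
  (11/9, 0)

4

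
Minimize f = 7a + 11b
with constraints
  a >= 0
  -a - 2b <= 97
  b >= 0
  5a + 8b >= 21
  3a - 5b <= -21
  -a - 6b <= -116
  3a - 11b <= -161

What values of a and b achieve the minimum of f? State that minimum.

Extreme points and f = 7a + 11b:
  (0, 58/3) → f = 638/3
  (287/9, 70/3) → f = 4319/9
  (310/29, 509/29) → f = 7769/29
The feasible region is unbounded (it extends along (0, 1), (5, 3)), but f strictly increases along every unbounded feasible direction, so there is no improving ray and the minimum is attained at a vertex.

a = 0, b = 58/3, minimum f = 638/3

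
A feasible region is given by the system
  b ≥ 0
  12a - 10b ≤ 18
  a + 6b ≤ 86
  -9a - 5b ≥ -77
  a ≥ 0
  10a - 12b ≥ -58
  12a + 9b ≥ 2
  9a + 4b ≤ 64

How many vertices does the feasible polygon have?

6

Pairwise boundary intersections that survive every other constraint:
  (3/2, 0)
  (1/6, 0)
  (356/69, 101/23)
  (0, 29/6)
  (0, 2/9)
  (134/37, 581/74)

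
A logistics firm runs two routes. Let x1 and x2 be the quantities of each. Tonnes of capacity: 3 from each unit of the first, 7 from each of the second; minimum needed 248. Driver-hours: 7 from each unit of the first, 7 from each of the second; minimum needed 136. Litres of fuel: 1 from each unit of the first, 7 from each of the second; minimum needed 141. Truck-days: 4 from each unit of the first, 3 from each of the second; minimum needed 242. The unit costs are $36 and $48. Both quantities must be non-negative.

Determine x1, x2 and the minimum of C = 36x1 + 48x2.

x1 = 50, x2 = 14, minimum C = 2472

Feasible corners and C = 36x1 + 48x2:
  (0, 242/3) → C = 3872
  (141, 0) → C = 5076
  (107/2, 25/2) → C = 2526
  (50, 14) → C = 2472
The feasible region is unbounded (it extends along (0, 1), (1, 0)), but C strictly increases along every unbounded feasible direction, so there is no improving ray and the minimum is attained at a vertex.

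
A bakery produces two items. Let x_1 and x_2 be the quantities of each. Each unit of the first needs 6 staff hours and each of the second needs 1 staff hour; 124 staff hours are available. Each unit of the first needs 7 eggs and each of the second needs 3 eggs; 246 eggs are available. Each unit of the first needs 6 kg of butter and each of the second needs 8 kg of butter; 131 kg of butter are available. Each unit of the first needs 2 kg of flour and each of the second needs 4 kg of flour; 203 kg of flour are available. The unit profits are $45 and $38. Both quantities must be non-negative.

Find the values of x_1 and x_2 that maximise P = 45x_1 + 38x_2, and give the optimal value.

Vertices and P = 45x_1 + 38x_2:
  (0, 0) → P = 0
  (0, 131/8) → P = 2489/4
  (62/3, 0) → P = 930
  (41/2, 1) → P = 1921/2

x_1 = 41/2, x_2 = 1, maximum P = 1921/2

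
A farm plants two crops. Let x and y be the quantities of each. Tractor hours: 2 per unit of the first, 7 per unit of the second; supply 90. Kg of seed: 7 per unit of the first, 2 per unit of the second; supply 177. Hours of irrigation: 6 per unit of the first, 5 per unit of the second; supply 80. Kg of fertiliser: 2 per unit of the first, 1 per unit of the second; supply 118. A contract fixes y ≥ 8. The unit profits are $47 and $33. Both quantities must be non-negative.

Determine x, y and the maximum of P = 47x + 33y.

Extreme points and P = 47x + 33y:
  (0, 90/7) → P = 2970/7
  (0, 8) → P = 264
  (55/16, 95/8) → P = 8855/16
  (20/3, 8) → P = 1732/3

The optimum lies where 6x + 5y = 80 and y = 8.
Solving simultaneously gives x = 20/3, y = 8.

x = 20/3, y = 8, maximum P = 1732/3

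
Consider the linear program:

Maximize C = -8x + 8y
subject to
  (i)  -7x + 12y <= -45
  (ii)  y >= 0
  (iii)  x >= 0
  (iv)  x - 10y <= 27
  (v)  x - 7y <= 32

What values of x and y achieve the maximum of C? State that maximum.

x = 45/7, y = 0, maximum C = -360/7

The feasible region is unbounded (it extends along (12, 7), (7, 1)), but C strictly decreases along every unbounded feasible direction, so there is no improving ray and the maximum is attained at a vertex.

The binding constraints are -7x + 12y = -45 and y = 0.
Solving simultaneously gives x = 45/7, y = 0.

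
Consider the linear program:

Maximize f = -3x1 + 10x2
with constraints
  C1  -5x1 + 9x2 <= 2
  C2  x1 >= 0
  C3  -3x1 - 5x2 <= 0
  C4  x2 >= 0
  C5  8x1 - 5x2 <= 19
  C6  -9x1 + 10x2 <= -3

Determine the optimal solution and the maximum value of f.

Vertices and f = -3x1 + 10x2:
  (181/47, 111/47) → f = 567/47
  (47/31, 33/31) → f = 189/31
  (19/8, 0) → f = -57/8
  (1/3, 0) → f = -1

The binding constraints are -5x1 + 9x2 = 2 and 8x1 - 5x2 = 19.
Solving simultaneously gives x1 = 181/47, x2 = 111/47.

x1 = 181/47, x2 = 111/47, maximum f = 567/47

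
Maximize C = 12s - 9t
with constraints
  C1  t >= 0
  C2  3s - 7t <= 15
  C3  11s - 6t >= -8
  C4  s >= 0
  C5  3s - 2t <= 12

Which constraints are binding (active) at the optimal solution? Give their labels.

C1 and C5

Extreme points and C = 12s - 9t:
  (0, 0) → C = 0
  (4, 0) → C = 48
  (0, 4/3) → C = -12
The feasible region is unbounded (it extends along (6, 11), (2, 3)), but C strictly decreases along every unbounded feasible direction, so there is no improving ray and the maximum is attained at a vertex.

The maximum is at (4, 0). Substituting into each constraint, equality holds for C1 and C5; the remaining constraints have slack.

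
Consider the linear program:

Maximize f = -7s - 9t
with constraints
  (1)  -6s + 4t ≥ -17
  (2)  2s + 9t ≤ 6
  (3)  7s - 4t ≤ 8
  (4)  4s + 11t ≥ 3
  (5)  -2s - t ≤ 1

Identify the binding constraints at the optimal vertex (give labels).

Corner points and f = -7s - 9t:
  (96/71, 26/71) → f = -906/71
  (-15/16, 7/8) → f = -21/16
  (100/93, -11/93) → f = -601/93
  (-7/9, 5/9) → f = 4/9

The maximum is at (-7/9, 5/9). Substituting into each constraint, equality holds for (4) and (5); the remaining constraints have slack.

(4) and (5)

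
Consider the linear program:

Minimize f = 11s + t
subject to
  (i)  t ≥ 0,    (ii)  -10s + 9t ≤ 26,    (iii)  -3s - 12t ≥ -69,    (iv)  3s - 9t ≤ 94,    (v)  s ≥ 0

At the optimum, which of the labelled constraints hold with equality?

(i) and (v)

Feasible corners and f = 11s + t:
  (23, 0) → f = 253
  (0, 0) → f = 0
  (103/49, 256/49) → f = 1389/49
  (0, 26/9) → f = 26/9

The minimum is at (0, 0). Substituting into each constraint, equality holds for (i) and (v); the remaining constraints have slack.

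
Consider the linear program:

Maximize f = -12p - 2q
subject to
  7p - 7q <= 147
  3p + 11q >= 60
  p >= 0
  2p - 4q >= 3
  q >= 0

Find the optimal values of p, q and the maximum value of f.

Corner points and f = -12p - 2q:
  (81/2, 39/2) → f = -525
  (21, 0) → f = -252
  (273/34, 111/34) → f = -1749/17
  (20, 0) → f = -240

The optimum lies where 3p + 11q = 60 and 2p - 4q = 3.
Solving simultaneously gives p = 273/34, q = 111/34.

p = 273/34, q = 111/34, maximum f = -1749/17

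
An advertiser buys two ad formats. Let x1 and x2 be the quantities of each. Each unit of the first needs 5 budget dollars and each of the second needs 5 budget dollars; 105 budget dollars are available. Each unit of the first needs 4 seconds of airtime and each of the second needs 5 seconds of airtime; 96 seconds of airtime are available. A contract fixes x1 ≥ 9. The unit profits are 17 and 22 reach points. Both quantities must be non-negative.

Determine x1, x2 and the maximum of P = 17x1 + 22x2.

Vertices and P = 17x1 + 22x2:
  (21, 0) → P = 357
  (9, 0) → P = 153
  (9, 12) → P = 417

The optimum lies where 5x1 + 5x2 = 105 and 4x1 + 5x2 = 96.
Solving simultaneously gives x1 = 9, x2 = 12.

x1 = 9, x2 = 12, maximum P = 417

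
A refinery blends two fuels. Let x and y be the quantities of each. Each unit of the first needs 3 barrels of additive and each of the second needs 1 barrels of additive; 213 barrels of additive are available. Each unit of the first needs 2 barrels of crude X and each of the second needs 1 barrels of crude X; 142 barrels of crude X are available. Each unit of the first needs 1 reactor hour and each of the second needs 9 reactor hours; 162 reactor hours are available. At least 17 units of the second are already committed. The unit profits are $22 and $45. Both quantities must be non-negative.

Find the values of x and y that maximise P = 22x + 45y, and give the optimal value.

Corner points and P = 22x + 45y:
  (0, 18) → P = 810
  (0, 17) → P = 765
  (9, 17) → P = 963

The binding constraints are x + 9y = 162 and y = 17.
Solving simultaneously gives x = 9, y = 17.

x = 9, y = 17, maximum P = 963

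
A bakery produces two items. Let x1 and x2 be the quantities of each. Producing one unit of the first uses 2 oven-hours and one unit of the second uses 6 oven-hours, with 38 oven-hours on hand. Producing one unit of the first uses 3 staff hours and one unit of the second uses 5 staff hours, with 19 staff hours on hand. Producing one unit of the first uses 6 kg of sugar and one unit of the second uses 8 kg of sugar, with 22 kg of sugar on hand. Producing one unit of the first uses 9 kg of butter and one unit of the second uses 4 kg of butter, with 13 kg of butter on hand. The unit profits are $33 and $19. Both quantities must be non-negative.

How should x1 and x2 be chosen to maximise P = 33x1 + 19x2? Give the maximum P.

x1 = 1/3, x2 = 5/2, maximum P = 117/2

Feasible corners and P = 33x1 + 19x2:
  (0, 0) → P = 0
  (0, 11/4) → P = 209/4
  (13/9, 0) → P = 143/3
  (1/3, 5/2) → P = 117/2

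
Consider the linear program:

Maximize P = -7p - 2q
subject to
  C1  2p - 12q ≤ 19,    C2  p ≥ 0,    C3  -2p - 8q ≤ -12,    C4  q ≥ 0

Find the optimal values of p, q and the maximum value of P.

Extreme points and P = -7p - 2q:
  (19/2, 0) → P = -133/2
  (0, 3/2) → P = -3
  (6, 0) → P = -42
The feasible region is unbounded (it extends along (0, 1), (6, 1)), but P strictly decreases along every unbounded feasible direction, so there is no improving ray and the maximum is attained at a vertex.

At the optimal vertex, p = 0 and -2p - 8q = -12.
Solving simultaneously gives p = 0, q = 3/2.

p = 0, q = 3/2, maximum P = -3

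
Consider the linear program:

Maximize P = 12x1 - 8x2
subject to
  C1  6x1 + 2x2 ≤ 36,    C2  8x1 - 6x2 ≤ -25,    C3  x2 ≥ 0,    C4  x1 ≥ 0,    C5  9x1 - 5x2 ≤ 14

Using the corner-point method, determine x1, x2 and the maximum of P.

Vertices and P = 12x1 - 8x2:
  (83/26, 219/26) → P = -378/13
  (0, 18) → P = -144
  (0, 25/6) → P = -100/3

At the optimal vertex, 6x1 + 2x2 = 36 and 8x1 - 6x2 = -25.
Solving simultaneously gives x1 = 83/26, x2 = 219/26.

x1 = 83/26, x2 = 219/26, maximum P = -378/13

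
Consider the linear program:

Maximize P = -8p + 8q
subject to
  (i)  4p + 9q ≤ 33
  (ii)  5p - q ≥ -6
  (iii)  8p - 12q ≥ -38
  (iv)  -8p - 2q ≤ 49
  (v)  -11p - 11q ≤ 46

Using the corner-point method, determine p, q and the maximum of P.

p = -17/26, q = 71/26, maximum P = 352/13

Vertices and P = -8p + 8q:
  (9/20, 52/15) → P = 362/15
  (-17/26, 71/26) → P = 352/13
  (-56/33, -82/33) → P = -208/33
The feasible region is unbounded (it extends along (9, -4), (1, -1)), but P strictly decreases along every unbounded feasible direction, so there is no improving ray and the maximum is attained at a vertex.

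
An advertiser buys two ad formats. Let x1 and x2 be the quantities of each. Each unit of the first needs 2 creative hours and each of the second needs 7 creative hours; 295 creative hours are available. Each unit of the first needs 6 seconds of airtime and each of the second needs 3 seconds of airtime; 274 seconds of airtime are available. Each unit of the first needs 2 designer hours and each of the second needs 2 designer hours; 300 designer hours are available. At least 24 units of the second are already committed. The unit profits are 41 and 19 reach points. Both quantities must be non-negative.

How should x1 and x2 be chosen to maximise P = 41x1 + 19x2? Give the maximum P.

Extreme points and P = 41x1 + 19x2:
  (0, 295/7) → P = 5605/7
  (0, 24) → P = 456
  (1033/36, 611/18) → P = 21857/12
  (101/3, 24) → P = 5509/3

The binding constraints are 6x1 + 3x2 = 274 and x2 = 24.
Solving simultaneously gives x1 = 101/3, x2 = 24.

x1 = 101/3, x2 = 24, maximum P = 5509/3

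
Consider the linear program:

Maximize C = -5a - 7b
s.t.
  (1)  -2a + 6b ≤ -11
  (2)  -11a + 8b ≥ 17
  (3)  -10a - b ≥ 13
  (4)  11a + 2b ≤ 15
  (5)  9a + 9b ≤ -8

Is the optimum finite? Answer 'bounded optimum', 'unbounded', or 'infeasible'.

From the feasible point (-19/5, -31/10), moving in the direction (-6, -2) keeps every constraint satisfied while C increases without bound.

unbounded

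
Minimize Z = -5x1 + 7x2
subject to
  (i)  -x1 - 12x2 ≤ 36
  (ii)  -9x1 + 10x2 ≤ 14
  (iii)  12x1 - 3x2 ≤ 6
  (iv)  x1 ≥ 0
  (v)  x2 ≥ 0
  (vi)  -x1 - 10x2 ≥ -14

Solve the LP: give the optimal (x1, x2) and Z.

x1 = 1/2, x2 = 0, minimum Z = -5/2

Feasible corners and Z = -5x1 + 7x2:
  (0, 7/5) → Z = 49/5
  (1/2, 0) → Z = -5/2
  (34/41, 54/41) → Z = 208/41
  (0, 0) → Z = 0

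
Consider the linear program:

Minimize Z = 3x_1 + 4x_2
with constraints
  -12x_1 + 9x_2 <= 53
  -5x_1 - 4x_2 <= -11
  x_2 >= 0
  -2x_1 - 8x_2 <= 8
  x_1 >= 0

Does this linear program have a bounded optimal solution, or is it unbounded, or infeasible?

bounded optimum

Extreme points and Z = 3x_1 + 4x_2:
  (0, 53/9) → Z = 212/9
  (11/5, 0) → Z = 33/5
  (0, 11/4) → Z = 11
The feasible region has finitely many vertices and no improving ray; the minimum is 33/5 at (11/5, 0).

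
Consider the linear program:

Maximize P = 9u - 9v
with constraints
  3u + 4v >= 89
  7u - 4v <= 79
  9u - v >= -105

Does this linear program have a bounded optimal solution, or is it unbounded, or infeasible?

bounded optimum

Corner points and P = 9u - 9v:
  (84/5, 193/20) → P = 1287/20
  (-331/39, 372/13) → P = -4341/13
The feasible region has finitely many vertices and no improving ray; the maximum is 1287/20 at (84/5, 193/20).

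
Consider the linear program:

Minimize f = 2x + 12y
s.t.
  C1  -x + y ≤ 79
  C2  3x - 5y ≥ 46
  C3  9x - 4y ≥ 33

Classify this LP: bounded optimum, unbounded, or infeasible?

From the feasible point (-19/33, -105/11), moving in the direction (-4, -9) keeps every constraint satisfied while f decreases without bound.

unbounded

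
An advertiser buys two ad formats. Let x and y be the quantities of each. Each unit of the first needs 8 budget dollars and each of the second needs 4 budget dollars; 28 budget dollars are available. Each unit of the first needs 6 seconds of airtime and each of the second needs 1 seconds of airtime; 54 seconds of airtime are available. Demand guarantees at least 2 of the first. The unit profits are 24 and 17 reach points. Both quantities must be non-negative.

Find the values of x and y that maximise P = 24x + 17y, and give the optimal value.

Extreme points and P = 24x + 17y:
  (7/2, 0) → P = 84
  (2, 0) → P = 48
  (2, 3) → P = 99

The binding constraints are 8x + 4y = 28 and x = 2.
Solving simultaneously gives x = 2, y = 3.

x = 2, y = 3, maximum P = 99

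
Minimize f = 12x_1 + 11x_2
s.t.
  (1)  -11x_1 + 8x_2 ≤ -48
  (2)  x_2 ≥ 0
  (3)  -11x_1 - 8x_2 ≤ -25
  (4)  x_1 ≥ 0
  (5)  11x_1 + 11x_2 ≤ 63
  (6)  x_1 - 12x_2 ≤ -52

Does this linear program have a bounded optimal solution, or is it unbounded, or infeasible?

infeasible

The boundaries -11x_1 + 8x_2 = -48 and x_2 = 0 meet at (48/11, 0), but that point violates x_1 - 12x_2 ≤ -52. Every candidate vertex is excluded by some other constraint, so the feasible region is empty.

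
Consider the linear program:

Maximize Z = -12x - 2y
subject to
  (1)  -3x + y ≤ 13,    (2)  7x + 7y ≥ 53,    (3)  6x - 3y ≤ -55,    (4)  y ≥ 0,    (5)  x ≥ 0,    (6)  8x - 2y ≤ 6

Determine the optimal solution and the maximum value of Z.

x = 16/3, y = 29, maximum Z = -122

Feasible corners and Z = -12x - 2y:
  (16/3, 29) → Z = -122
  (16, 61) → Z = -314
  (32/3, 119/3) → Z = -622/3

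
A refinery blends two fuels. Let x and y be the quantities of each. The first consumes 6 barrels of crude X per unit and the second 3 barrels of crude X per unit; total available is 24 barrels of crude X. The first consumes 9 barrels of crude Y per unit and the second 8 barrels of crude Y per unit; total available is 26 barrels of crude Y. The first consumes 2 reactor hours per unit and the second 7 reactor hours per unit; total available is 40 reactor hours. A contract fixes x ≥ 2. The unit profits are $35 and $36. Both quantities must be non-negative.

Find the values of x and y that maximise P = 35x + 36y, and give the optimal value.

Feasible corners and P = 35x + 36y:
  (26/9, 0) → P = 910/9
  (2, 0) → P = 70
  (2, 1) → P = 106

At the optimal vertex, 9x + 8y = 26 and x = 2.
Solving simultaneously gives x = 2, y = 1.

x = 2, y = 1, maximum P = 106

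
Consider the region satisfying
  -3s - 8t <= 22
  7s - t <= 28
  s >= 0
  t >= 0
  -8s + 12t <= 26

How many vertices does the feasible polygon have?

Intersecting each pair of boundary lines and keeping only the points that satisfy every inequality leaves:
  (4, 0)
  (181/38, 203/38)
  (0, 0)
  (0, 13/6)

4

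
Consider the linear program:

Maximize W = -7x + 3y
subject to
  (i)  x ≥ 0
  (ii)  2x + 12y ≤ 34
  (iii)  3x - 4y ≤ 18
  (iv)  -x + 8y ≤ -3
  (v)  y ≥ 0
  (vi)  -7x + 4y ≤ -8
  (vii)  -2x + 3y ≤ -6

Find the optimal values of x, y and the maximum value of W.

x = 3, y = 0, maximum W = -21

Feasible corners and W = -7x + 3y:
  (33/5, 9/20) → W = -897/20
  (6, 0) → W = -42
  (3, 0) → W = -21

The optimum lies where -x + 8y = -3 and y = 0.
Solving simultaneously gives x = 3, y = 0.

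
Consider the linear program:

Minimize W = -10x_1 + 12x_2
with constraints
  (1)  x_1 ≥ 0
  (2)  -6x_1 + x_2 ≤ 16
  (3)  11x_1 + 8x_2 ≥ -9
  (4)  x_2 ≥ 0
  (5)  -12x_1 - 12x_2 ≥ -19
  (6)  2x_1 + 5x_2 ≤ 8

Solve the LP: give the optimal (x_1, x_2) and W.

x_1 = 19/12, x_2 = 0, minimum W = -95/6

Extreme points and W = -10x_1 + 12x_2:
  (0, 0) → W = 0
  (0, 19/12) → W = 19
  (19/12, 0) → W = -95/6

The binding constraints are x_2 = 0 and -12x_1 - 12x_2 = -19.
Solving simultaneously gives x_1 = 19/12, x_2 = 0.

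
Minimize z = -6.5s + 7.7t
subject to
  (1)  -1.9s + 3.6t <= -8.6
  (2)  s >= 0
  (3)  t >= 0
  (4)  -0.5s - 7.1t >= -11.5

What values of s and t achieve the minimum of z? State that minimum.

Vertices and z = -6.5s + 7.7t:
  (86/19, 0) → z = -559/19
  (10246/1529, 1755/1529) → z = -106171/3058
  (23, 0) → z = -299/2

At the optimal vertex, t = 0 and -0.5s - 7.1t = -11.5.
Solving simultaneously gives s = 23, t = 0.

s = 23, t = 0, minimum z = -149.5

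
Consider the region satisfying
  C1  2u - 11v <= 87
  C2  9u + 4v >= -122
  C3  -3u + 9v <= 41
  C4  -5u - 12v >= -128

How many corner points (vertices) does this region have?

4

Of the 6 pairwise boundary intersections, those satisfying every inequality are:
  (-994/107, -1027/107)
  (2452/79, -179/79)
  (-1262/93, 1/31)
  (220/27, 589/81)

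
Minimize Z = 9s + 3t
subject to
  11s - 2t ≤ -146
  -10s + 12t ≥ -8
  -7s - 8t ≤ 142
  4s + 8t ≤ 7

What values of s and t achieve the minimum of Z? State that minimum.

Extreme points and Z = 9s + 3t:
  (-242/17, -90/17) → Z = -144
  (-577/48, 661/96) → Z = -2801/32
  (-149/3, 617/24) → Z = -2959/8

s = -149/3, t = 617/24, minimum Z = -2959/8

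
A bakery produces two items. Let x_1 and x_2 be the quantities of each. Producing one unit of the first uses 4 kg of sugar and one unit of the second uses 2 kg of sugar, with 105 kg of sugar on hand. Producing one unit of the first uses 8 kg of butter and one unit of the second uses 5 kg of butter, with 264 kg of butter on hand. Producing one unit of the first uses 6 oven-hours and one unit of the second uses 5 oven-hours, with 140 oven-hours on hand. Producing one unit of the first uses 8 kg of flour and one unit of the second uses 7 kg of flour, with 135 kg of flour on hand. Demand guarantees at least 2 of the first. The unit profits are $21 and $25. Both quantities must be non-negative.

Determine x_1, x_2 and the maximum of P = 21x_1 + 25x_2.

x_1 = 2, x_2 = 17, maximum P = 467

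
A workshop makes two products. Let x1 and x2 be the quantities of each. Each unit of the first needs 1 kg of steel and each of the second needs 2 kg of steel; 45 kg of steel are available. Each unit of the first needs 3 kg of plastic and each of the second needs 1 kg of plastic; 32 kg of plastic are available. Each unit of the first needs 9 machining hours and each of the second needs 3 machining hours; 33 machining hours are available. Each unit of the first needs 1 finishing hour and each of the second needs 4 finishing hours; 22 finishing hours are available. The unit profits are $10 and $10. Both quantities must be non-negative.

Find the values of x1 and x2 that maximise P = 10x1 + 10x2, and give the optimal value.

Vertices and P = 10x1 + 10x2:
  (0, 0) → P = 0
  (0, 11/2) → P = 55
  (11/3, 0) → P = 110/3
  (2, 5) → P = 70

At the optimal vertex, 9x1 + 3x2 = 33 and x1 + 4x2 = 22.
Solving simultaneously gives x1 = 2, x2 = 5.

x1 = 2, x2 = 5, maximum P = 70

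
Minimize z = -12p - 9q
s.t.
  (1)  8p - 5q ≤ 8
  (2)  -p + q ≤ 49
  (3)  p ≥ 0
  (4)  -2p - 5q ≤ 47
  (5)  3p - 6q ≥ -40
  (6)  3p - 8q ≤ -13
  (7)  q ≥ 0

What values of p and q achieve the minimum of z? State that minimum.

Feasible corners and z = -12p - 9q:
  (248/33, 344/33) → z = -184
  (129/49, 128/49) → z = -2700/49
  (0, 20/3) → z = -60
  (0, 13/8) → z = -117/8

p = 248/33, q = 344/33, minimum z = -184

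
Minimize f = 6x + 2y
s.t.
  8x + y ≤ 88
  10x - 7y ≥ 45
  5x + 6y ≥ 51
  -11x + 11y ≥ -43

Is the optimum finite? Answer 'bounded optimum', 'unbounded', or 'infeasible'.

Vertices and f = 6x + 2y:
  (661/66, 260/33) → f = 2503/33
  (337/33, 208/33) → f = 2438/33
  (33/5, 3) → f = 228/5
  (819/121, 346/121) → f = 5606/121
The feasible region has finitely many vertices and no improving ray; the minimum is 228/5 at (33/5, 3).

bounded optimum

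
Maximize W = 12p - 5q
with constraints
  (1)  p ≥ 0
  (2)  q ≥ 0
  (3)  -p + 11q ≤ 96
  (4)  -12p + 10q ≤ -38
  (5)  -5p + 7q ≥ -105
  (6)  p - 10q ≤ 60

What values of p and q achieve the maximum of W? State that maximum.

Corner points and W = 12p - 5q:
  (19/6, 0) → W = 38
  (21, 0) → W = 252
  (689/61, 595/61) → W = 5293/61
  (609/16, 195/16) → W = 6333/16

The optimum lies where -p + 11q = 96 and -5p + 7q = -105.
Solving simultaneously gives p = 609/16, q = 195/16.

p = 609/16, q = 195/16, maximum W = 6333/16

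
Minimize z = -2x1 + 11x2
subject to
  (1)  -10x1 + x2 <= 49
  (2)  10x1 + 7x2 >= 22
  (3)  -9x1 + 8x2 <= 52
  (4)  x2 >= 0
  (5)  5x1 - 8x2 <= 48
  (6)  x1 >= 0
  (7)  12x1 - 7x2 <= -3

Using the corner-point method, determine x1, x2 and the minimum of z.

Feasible corners and z = -2x1 + 11x2:
  (0, 22/7) → z = 242/7
  (19/22, 21/11) → z = 212/11
  (0, 13/2) → z = 143/2
  (340/33, 199/11) → z = 5887/33

x1 = 19/22, x2 = 21/11, minimum z = 212/11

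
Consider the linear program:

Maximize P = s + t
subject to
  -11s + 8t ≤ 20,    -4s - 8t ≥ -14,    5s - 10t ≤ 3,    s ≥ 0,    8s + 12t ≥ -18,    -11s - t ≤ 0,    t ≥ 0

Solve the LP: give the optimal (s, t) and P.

s = 41/20, t = 29/40, maximum P = 111/40

Corner points and P = s + t:
  (41/20, 29/40) → P = 111/40
  (0, 7/4) → P = 7/4
  (3/5, 0) → P = 3/5
  (0, 0) → P = 0

The optimum lies where -4s - 8t = -14 and 5s - 10t = 3.
Solving simultaneously gives s = 41/20, t = 29/40.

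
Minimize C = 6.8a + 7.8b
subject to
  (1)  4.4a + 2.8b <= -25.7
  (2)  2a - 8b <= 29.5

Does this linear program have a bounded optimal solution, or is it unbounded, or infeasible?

unbounded

From the feasible point (-205/68, -151/34), moving in the direction (-8, -2) keeps every constraint satisfied while C decreases without bound.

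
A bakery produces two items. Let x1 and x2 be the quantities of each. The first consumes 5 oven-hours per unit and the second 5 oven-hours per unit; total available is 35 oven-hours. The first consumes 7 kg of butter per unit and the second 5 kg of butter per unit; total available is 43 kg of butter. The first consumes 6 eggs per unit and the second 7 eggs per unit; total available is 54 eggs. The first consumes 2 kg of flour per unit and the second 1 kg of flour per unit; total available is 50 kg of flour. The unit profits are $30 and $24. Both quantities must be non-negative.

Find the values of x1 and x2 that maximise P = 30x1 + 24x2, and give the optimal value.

Extreme points and P = 30x1 + 24x2:
  (0, 0) → P = 0
  (0, 7) → P = 168
  (43/7, 0) → P = 1290/7
  (4, 3) → P = 192

The binding constraints are 5x1 + 5x2 = 35 and 7x1 + 5x2 = 43.
Solving simultaneously gives x1 = 4, x2 = 3.

x1 = 4, x2 = 3, maximum P = 192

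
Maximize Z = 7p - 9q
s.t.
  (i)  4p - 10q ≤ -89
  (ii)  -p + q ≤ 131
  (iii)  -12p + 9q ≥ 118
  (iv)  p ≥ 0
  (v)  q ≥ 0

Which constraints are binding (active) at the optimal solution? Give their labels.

(iii) and (iv)

Feasible corners and Z = 7p - 9q:
  (1061/3, 1454/3) → Z = -5659/3
  (0, 131) → Z = -1179
  (0, 118/9) → Z = -118

The maximum is at (0, 118/9). Substituting into each constraint, equality holds for (iii) and (iv); the remaining constraints have slack.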